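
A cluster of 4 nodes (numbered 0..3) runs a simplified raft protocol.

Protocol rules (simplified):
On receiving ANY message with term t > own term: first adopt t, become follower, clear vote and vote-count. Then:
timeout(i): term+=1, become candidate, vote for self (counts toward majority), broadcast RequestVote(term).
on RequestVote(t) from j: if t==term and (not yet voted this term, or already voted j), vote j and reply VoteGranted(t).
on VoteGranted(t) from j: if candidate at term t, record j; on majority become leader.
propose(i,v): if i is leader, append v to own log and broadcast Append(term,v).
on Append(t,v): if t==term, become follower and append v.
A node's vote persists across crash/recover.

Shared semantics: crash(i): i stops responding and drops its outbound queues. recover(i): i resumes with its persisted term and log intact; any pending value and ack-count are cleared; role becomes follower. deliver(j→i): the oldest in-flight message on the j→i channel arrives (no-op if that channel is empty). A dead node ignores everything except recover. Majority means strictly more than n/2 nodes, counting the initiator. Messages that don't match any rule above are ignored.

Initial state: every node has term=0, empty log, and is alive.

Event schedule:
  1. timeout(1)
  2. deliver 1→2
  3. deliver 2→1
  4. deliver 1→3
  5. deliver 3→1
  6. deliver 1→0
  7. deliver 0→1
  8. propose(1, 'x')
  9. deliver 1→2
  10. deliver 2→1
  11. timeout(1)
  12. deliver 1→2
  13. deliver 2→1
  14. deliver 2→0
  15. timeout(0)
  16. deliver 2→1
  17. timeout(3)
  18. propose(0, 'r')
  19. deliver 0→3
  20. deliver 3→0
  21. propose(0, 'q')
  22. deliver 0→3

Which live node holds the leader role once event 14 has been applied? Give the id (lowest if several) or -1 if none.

-1

after 1 — timeout(1): n1:cand/t1/[-]
after 2 — deliver 1→2: n2:foll/t1/[-]
after 3 — deliver 2→1: ·
after 4 — deliver 1→3: n3:foll/t1/[-]
after 5 — deliver 3→1: n1:lead/t1/[-]
after 6 — deliver 1→0: n0:foll/t1/[-]
after 7 — deliver 0→1: ·
after 8 — propose(1,'x'): n1:lead/t1/[x]
after 9 — deliver 1→2: n2:foll/t1/[x]
after 10 — deliver 2→1: ·
after 11 — timeout(1): n1:cand/t2/[x]
after 12 — deliver 1→2: n2:foll/t2/[x]
after 13 — deliver 2→1: ·
after 14 — deliver 2→0: ·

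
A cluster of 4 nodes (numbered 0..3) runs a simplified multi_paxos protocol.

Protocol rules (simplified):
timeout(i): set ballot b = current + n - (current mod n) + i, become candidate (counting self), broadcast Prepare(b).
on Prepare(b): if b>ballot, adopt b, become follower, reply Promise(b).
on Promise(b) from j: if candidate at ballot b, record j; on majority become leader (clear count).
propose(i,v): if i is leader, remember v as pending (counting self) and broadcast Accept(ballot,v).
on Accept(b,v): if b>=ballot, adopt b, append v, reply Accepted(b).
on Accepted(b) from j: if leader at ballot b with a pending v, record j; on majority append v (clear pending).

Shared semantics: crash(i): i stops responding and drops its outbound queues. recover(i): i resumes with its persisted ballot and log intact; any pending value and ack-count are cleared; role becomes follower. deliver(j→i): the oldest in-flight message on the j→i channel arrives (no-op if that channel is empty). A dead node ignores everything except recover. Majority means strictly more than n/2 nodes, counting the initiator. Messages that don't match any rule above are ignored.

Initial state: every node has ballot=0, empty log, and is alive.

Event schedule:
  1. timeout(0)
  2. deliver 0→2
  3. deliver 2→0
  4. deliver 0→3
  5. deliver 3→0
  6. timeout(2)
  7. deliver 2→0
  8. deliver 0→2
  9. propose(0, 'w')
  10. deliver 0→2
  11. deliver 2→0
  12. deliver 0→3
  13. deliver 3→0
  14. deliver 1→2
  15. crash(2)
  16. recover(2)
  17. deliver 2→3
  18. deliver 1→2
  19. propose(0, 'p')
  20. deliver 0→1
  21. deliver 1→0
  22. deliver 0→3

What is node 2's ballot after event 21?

10

1. timeout(0):  <0:cand b4 ->
2. deliver 0→2:  <2:foll b4 ->
3. deliver 2→0:  nop
4. deliver 0→3:  <3:foll b4 ->
5. deliver 3→0:  <0:lead b4 ->
6. timeout(2):  <2:cand b10 ->
7. deliver 2→0:  <0:foll b10 ->
8. deliver 0→2:  nop
9. propose(0,'w'):  nop
10. deliver 0→2:  nop
11. deliver 2→0:  nop
12. deliver 0→3:  nop
13. deliver 3→0:  nop
14. deliver 1→2:  nop
15. crash(2):  <2:✗cand b10 ->
16. recover(2):  <2:foll b10 ->
17. deliver 2→3:  nop
18. deliver 1→2:  nop
19. propose(0,'p'):  nop
20. deliver 0→1:  <1:foll b4 ->
21. deliver 1→0:  nop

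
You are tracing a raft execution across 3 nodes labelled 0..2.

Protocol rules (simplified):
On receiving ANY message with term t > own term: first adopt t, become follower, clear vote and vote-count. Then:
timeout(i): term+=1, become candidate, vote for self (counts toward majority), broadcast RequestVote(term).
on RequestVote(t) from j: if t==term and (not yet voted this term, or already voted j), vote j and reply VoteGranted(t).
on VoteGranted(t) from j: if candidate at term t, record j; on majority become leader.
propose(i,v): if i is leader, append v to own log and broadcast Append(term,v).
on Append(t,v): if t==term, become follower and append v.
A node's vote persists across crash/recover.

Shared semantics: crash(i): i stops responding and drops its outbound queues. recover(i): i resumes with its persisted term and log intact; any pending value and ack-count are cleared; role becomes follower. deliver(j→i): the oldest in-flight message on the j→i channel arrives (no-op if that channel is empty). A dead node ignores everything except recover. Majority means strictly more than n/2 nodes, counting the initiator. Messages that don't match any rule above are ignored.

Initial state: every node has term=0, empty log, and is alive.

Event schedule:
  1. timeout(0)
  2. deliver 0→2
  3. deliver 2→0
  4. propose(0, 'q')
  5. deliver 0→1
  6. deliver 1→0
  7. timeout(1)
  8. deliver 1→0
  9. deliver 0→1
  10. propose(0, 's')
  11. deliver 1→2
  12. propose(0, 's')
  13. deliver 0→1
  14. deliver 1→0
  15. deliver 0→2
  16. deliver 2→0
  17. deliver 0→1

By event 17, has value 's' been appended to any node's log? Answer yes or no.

after 1 — timeout(0): n0:cand/t1/[-]
after 2 — deliver 0→2: n2:foll/t1/[-]
after 3 — deliver 2→0: n0:lead/t1/[-]
after 4 — propose(0,'q'): n0:lead/t1/[q]
after 5 — deliver 0→1: n1:foll/t1/[-]
after 6 — deliver 1→0: ·
after 7 — timeout(1): n1:cand/t2/[-]
after 8 — deliver 1→0: n0:foll/t2/[q]
after 9 — deliver 0→1: ·
after 10 — propose(0,'s'): ·
after 11 — deliver 1→2: n2:foll/t2/[-]
after 12 — propose(0,'s'): ·
after 13 — deliver 0→1: n1:lead/t2/[-]
after 14 — deliver 1→0: ·
after 15 — deliver 0→2: ·
after 16 — deliver 2→0: ·
after 17 — deliver 0→1: ·

no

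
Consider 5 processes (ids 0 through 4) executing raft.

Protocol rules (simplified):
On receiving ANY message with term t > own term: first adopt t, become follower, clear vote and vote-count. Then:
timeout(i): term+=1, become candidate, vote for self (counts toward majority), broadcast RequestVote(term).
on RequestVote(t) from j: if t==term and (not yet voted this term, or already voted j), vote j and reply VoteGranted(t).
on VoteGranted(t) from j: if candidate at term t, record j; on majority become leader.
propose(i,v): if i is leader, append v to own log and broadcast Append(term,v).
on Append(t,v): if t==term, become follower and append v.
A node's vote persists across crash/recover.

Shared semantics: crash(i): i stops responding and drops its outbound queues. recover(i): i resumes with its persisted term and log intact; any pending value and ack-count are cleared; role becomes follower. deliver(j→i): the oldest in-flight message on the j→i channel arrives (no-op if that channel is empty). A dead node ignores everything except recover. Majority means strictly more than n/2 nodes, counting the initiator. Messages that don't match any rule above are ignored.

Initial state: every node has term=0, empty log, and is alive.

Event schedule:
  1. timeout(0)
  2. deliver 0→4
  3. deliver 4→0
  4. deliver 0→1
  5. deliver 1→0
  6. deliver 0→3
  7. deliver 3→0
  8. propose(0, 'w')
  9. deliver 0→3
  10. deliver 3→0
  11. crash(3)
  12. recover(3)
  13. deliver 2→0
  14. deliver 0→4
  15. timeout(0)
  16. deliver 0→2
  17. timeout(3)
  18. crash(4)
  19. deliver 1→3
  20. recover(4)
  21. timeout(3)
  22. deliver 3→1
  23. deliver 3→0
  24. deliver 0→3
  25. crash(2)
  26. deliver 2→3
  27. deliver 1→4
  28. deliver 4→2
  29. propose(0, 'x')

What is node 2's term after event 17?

[1] timeout(0) → N0(cand t1 [-])
[2] deliver 0→4 → N4(foll t1 [-])
[3] deliver 4→0 → ∅
[4] deliver 0→1 → N1(foll t1 [-])
[5] deliver 1→0 → N0(lead t1 [-])
[6] deliver 0→3 → N3(foll t1 [-])
[7] deliver 3→0 → ∅
[8] propose(0,'w') → N0(lead t1 [w])
[9] deliver 0→3 → N3(foll t1 [w])
[10] deliver 3→0 → ∅
[11] crash(3) → N3(✗foll t1 [w])
[12] recover(3) → N3(foll t1 [w])
[13] deliver 2→0 → ∅
[14] deliver 0→4 → N4(foll t1 [w])
[15] timeout(0) → N0(cand t2 [w])
[16] deliver 0→2 → N2(foll t1 [-])
[17] timeout(3) → N3(cand t2 [w])

1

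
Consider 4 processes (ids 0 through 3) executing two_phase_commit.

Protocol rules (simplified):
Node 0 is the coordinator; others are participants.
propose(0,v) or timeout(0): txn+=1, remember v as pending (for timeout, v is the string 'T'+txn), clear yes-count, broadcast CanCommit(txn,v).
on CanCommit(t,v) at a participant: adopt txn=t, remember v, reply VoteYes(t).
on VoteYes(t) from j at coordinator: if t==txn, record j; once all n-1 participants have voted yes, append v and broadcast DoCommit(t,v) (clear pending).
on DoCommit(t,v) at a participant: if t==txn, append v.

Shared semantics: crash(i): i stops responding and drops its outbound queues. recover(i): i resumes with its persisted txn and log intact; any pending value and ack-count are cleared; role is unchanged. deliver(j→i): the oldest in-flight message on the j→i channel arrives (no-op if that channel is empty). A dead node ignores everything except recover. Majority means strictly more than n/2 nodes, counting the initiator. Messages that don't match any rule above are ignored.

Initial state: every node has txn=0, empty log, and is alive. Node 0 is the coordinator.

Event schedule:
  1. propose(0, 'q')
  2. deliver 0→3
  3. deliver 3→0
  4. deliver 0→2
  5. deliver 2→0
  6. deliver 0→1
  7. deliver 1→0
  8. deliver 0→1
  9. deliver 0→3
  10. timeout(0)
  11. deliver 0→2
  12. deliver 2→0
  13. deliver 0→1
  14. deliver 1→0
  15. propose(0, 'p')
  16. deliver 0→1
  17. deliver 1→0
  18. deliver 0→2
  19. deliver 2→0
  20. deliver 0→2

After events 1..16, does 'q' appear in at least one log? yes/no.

yes

1. propose(0,'q'):  <0:coor t1 ->
2. deliver 0→3:  <3:part t1 ->
3. deliver 3→0:  nop
4. deliver 0→2:  <2:part t1 ->
5. deliver 2→0:  nop
6. deliver 0→1:  <1:part t1 ->
7. deliver 1→0:  <0:coor t1 q>
8. deliver 0→1:  <1:part t1 q>
9. deliver 0→3:  <3:part t1 q>
10. timeout(0):  <0:coor t2 q>
11. deliver 0→2:  <2:part t1 q>
12. deliver 2→0:  nop
13. deliver 0→1:  <1:part t2 q>
14. deliver 1→0:  nop
15. propose(0,'p'):  <0:coor t3 q>
16. deliver 0→1:  <1:part t3 q>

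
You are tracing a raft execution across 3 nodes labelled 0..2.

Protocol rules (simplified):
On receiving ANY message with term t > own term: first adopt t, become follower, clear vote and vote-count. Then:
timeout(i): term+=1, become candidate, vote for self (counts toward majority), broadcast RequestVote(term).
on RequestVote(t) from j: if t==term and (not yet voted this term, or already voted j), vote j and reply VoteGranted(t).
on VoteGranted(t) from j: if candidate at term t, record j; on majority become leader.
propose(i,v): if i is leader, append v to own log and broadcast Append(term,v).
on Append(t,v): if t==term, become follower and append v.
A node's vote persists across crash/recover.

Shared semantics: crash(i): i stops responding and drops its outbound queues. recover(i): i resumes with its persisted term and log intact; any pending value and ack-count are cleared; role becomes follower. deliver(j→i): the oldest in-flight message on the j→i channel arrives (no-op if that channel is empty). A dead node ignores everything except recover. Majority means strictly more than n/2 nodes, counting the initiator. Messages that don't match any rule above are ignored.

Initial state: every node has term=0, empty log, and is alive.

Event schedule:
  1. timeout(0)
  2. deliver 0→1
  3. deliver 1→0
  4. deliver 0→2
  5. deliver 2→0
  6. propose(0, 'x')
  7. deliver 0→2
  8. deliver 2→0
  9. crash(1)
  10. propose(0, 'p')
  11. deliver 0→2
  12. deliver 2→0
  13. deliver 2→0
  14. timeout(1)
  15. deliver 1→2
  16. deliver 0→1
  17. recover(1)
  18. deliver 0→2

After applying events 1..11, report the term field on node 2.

1

1. timeout(0):  <0:cand t1 ->
2. deliver 0→1:  <1:foll t1 ->
3. deliver 1→0:  <0:lead t1 ->
4. deliver 0→2:  <2:foll t1 ->
5. deliver 2→0:  nop
6. propose(0,'x'):  <0:lead t1 x>
7. deliver 0→2:  <2:foll t1 x>
8. deliver 2→0:  nop
9. crash(1):  <1:✗foll t1 ->
10. propose(0,'p'):  <0:lead t1 x,p>
11. deliver 0→2:  <2:foll t1 x,p>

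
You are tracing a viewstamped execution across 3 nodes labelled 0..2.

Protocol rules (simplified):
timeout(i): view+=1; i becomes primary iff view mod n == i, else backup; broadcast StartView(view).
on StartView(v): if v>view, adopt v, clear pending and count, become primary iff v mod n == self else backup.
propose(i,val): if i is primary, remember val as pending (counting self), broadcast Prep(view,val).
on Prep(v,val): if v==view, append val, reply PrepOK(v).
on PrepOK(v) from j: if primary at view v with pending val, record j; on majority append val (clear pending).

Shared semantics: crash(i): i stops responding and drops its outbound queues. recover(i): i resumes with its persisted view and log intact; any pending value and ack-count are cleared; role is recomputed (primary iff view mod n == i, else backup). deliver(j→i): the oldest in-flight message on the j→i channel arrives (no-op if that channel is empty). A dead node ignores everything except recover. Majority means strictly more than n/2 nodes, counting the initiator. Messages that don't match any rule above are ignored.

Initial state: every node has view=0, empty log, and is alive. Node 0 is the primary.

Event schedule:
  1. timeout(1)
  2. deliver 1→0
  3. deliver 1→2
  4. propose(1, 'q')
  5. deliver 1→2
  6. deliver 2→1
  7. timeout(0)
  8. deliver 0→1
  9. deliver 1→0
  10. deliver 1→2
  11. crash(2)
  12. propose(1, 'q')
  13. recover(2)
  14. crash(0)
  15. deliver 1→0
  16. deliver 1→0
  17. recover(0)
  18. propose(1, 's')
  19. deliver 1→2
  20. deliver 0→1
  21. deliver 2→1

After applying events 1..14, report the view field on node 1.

after 1 — timeout(1): n1:prim/v1/[-]
after 2 — deliver 1→0: n0:back/v1/[-]
after 3 — deliver 1→2: n2:back/v1/[-]
after 4 — propose(1,'q'): ·
after 5 — deliver 1→2: n2:back/v1/[q]
after 6 — deliver 2→1: n1:prim/v1/[q]
after 7 — timeout(0): n0:back/v2/[-]
after 8 — deliver 0→1: n1:back/v2/[q]
after 9 — deliver 1→0: ·
after 10 — deliver 1→2: ·
after 11 — crash(2): n2:✗back/v1/[q]
after 12 — propose(1,'q'): ·
after 13 — recover(2): n2:back/v1/[q]
after 14 — crash(0): n0:✗back/v2/[-]

2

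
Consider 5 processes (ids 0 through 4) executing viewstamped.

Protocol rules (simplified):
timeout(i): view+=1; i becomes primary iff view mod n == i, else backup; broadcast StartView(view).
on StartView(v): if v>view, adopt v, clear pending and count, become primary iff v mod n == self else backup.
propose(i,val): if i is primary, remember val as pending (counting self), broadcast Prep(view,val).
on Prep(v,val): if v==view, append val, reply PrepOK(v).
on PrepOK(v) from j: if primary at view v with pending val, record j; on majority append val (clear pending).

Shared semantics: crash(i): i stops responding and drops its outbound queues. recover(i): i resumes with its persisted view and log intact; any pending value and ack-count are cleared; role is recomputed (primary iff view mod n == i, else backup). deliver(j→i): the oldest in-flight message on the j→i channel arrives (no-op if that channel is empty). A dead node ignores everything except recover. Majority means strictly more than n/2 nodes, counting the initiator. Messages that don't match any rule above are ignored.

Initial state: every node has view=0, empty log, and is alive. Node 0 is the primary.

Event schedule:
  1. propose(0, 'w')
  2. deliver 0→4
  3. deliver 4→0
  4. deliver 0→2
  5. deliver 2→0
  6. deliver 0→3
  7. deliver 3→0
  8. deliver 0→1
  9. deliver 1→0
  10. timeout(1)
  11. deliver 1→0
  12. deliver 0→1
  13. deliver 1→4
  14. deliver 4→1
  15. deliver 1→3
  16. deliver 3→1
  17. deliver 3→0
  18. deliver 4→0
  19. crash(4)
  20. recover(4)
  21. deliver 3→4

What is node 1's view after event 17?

1

1. propose(0,'w'):  nop
2. deliver 0→4:  <4:back v0 w>
3. deliver 4→0:  nop
4. deliver 0→2:  <2:back v0 w>
5. deliver 2→0:  <0:prim v0 w>
6. deliver 0→3:  <3:back v0 w>
7. deliver 3→0:  nop
8. deliver 0→1:  <1:back v0 w>
9. deliver 1→0:  nop
10. timeout(1):  <1:prim v1 w>
11. deliver 1→0:  <0:back v1 w>
12. deliver 0→1:  nop
13. deliver 1→4:  <4:back v1 w>
14. deliver 4→1:  nop
15. deliver 1→3:  <3:back v1 w>
16. deliver 3→1:  nop
17. deliver 3→0:  nop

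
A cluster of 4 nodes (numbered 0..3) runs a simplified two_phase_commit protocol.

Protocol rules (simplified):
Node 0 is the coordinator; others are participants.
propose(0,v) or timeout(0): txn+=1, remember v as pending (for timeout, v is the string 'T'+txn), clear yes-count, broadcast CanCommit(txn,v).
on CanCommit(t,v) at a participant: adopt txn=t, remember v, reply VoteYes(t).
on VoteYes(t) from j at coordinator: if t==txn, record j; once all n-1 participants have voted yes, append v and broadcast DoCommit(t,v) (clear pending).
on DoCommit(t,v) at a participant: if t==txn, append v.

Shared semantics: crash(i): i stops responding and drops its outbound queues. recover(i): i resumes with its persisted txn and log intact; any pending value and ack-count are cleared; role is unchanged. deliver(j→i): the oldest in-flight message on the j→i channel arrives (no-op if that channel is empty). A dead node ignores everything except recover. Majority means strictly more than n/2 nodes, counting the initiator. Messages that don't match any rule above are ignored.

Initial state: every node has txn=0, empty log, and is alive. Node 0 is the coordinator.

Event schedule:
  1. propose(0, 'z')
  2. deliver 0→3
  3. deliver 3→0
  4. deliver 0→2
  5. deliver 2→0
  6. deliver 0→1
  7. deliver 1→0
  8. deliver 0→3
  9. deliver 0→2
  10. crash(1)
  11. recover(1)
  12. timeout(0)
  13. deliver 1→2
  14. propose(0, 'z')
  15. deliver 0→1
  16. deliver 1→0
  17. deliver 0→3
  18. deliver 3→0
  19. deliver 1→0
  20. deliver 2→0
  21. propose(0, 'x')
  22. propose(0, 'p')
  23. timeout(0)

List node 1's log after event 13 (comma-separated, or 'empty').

e1 propose(0,'z'): 0[coor,t=1,-]
e2 deliver 0→3: 3[part,t=1,-]
e3 deliver 3→0: ·
e4 deliver 0→2: 2[part,t=1,-]
e5 deliver 2→0: ·
e6 deliver 0→1: 1[part,t=1,-]
e7 deliver 1→0: 0[coor,t=1,z]
e8 deliver 0→3: 3[part,t=1,z]
e9 deliver 0→2: 2[part,t=1,z]
e10 crash(1): 1[✗part,t=1,-]
e11 recover(1): 1[part,t=1,-]
e12 timeout(0): 0[coor,t=2,z]
e13 deliver 1→2: ·

empty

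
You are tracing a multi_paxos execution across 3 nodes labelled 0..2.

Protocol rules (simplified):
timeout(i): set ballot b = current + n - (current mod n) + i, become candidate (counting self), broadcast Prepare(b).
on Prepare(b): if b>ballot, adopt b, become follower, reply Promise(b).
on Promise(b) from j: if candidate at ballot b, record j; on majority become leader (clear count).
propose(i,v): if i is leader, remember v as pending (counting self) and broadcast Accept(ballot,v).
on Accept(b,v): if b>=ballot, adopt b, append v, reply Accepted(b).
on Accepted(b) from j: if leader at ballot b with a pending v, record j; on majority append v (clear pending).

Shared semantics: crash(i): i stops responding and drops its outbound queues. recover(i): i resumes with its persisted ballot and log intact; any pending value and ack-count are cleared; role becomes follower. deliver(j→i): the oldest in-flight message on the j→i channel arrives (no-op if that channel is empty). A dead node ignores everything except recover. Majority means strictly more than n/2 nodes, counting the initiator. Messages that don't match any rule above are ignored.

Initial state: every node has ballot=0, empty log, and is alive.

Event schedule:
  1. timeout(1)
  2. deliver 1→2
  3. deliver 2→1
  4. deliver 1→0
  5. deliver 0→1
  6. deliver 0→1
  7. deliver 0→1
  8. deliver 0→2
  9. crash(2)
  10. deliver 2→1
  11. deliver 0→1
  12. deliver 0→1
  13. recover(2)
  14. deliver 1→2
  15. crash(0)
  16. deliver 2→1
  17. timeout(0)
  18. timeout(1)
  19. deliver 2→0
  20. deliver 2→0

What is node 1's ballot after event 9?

after 1 — timeout(1): n1:cand/b4/[-]
after 2 — deliver 1→2: n2:foll/b4/[-]
after 3 — deliver 2→1: n1:lead/b4/[-]
after 4 — deliver 1→0: n0:foll/b4/[-]
after 5 — deliver 0→1: ·
after 6 — deliver 0→1: ·
after 7 — deliver 0→1: ·
after 8 — deliver 0→2: ·
after 9 — crash(2): n2:✗foll/b4/[-]

4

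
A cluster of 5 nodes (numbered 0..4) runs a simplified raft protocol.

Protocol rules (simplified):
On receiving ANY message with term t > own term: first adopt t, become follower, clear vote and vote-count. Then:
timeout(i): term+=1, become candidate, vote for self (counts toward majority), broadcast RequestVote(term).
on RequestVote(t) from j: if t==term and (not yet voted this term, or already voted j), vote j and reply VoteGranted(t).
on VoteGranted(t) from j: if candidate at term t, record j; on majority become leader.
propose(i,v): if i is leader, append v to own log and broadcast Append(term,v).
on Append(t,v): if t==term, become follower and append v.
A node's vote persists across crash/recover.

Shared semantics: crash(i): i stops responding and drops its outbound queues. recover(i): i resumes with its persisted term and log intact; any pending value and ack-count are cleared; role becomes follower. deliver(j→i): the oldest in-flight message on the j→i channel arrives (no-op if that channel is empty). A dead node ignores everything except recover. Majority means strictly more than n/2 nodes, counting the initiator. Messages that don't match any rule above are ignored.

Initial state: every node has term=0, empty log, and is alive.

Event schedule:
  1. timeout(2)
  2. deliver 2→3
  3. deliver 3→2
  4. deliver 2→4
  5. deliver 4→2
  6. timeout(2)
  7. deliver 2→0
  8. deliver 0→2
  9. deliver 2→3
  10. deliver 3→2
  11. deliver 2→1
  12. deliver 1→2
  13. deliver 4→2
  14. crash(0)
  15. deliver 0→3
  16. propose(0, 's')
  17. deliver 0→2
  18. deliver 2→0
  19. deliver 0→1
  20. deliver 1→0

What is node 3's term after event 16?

after 1 — timeout(2): n2:cand/t1/[-]
after 2 — deliver 2→3: n3:foll/t1/[-]
after 3 — deliver 3→2: ·
after 4 — deliver 2→4: n4:foll/t1/[-]
after 5 — deliver 4→2: n2:lead/t1/[-]
after 6 — timeout(2): n2:cand/t2/[-]
after 7 — deliver 2→0: n0:foll/t1/[-]
after 8 — deliver 0→2: ·
after 9 — deliver 2→3: n3:foll/t2/[-]
after 10 — deliver 3→2: ·
after 11 — deliver 2→1: n1:foll/t1/[-]
after 12 — deliver 1→2: ·
after 13 — deliver 4→2: ·
after 14 — crash(0): n0:✗foll/t1/[-]
after 15 — deliver 0→3: ·
after 16 — propose(0,'s'): ·

2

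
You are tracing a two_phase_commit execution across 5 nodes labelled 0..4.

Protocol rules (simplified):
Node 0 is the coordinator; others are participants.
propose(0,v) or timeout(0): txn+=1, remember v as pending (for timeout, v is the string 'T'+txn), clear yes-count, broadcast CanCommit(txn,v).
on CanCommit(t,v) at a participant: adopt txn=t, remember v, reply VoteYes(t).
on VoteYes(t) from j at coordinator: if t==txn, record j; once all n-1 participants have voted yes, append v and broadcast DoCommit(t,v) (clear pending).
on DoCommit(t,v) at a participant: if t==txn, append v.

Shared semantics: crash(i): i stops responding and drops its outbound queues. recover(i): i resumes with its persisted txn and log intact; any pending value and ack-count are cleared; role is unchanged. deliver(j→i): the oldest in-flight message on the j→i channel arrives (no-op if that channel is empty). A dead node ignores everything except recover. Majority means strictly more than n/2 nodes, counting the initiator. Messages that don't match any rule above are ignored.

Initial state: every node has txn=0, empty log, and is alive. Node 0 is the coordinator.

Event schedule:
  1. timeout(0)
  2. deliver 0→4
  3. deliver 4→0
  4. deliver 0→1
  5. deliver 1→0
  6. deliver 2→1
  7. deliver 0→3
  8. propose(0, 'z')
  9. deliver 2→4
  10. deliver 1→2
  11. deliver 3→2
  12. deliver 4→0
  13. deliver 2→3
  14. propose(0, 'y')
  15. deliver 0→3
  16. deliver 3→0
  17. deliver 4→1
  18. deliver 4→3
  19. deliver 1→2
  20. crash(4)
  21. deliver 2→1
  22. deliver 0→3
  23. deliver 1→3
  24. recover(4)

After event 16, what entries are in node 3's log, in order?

empty

after 1 — timeout(0): n0:coor/t1/[-]
after 2 — deliver 0→4: n4:part/t1/[-]
after 3 — deliver 4→0: ·
after 4 — deliver 0→1: n1:part/t1/[-]
after 5 — deliver 1→0: ·
after 6 — deliver 2→1: ·
after 7 — deliver 0→3: n3:part/t1/[-]
after 8 — propose(0,'z'): n0:coor/t2/[-]
after 9 — deliver 2→4: ·
after 10 — deliver 1→2: ·
after 11 — deliver 3→2: ·
after 12 — deliver 4→0: ·
after 13 — deliver 2→3: ·
after 14 — propose(0,'y'): n0:coor/t3/[-]
after 15 — deliver 0→3: n3:part/t2/[-]
after 16 — deliver 3→0: ·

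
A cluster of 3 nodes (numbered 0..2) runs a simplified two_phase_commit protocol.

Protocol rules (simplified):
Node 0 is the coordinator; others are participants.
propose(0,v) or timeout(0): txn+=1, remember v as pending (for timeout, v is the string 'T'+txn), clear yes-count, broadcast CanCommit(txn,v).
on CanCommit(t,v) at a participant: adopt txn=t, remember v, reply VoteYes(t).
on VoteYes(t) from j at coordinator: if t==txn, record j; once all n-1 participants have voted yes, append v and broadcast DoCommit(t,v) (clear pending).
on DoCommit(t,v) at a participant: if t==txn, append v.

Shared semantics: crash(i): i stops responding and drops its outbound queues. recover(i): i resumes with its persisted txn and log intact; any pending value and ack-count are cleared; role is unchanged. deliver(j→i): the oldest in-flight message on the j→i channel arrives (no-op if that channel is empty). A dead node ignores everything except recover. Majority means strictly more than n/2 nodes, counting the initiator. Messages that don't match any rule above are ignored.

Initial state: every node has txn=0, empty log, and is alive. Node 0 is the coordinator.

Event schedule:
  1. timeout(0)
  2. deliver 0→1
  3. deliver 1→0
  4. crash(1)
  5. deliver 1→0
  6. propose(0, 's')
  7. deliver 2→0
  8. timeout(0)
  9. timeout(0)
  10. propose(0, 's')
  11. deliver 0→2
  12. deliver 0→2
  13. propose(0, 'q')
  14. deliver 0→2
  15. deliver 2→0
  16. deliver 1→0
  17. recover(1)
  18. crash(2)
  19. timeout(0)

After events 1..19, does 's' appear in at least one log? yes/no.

no

[1] timeout(0) → N0(coor t1 [-])
[2] deliver 0→1 → N1(part t1 [-])
[3] deliver 1→0 → ∅
[4] crash(1) → N1(✗part t1 [-])
[5] deliver 1→0 → ∅
[6] propose(0,'s') → N0(coor t2 [-])
[7] deliver 2→0 → ∅
[8] timeout(0) → N0(coor t3 [-])
[9] timeout(0) → N0(coor t4 [-])
[10] propose(0,'s') → N0(coor t5 [-])
[11] deliver 0→2 → N2(part t1 [-])
[12] deliver 0→2 → N2(part t2 [-])
[13] propose(0,'q') → N0(coor t6 [-])
[14] deliver 0→2 → N2(part t3 [-])
[15] deliver 2→0 → ∅
[16] deliver 1→0 → ∅
[17] recover(1) → N1(part t1 [-])
[18] crash(2) → N2(✗part t3 [-])
[19] timeout(0) → N0(coor t7 [-])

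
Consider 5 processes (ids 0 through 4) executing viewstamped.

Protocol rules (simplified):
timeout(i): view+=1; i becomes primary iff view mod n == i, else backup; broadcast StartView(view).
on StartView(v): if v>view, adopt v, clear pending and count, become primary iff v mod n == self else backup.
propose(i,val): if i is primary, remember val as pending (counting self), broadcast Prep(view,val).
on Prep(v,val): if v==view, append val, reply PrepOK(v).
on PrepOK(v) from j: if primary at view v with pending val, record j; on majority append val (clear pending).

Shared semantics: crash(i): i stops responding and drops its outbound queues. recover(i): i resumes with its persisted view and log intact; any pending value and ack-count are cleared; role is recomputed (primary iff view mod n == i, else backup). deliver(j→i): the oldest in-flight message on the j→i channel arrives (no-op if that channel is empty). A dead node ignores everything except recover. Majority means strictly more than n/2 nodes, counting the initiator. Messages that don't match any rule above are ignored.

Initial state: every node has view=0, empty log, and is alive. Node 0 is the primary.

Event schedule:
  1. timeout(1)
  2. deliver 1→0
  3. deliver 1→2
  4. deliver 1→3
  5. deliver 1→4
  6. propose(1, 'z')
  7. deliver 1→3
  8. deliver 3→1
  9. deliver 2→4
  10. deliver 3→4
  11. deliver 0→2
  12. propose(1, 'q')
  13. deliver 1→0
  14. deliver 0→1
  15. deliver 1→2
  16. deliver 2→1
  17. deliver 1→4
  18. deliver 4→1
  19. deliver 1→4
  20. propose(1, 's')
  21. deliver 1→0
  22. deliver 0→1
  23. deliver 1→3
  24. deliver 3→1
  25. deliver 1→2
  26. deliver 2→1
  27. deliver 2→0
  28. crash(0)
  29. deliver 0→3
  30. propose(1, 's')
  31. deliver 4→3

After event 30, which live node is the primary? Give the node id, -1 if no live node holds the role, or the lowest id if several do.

1

step 1 timeout(1): 1={prim,v=1,log=-}
step 2 deliver 1→0: 0={back,v=1,log=-}
step 3 deliver 1→2: 2={back,v=1,log=-}
step 4 deliver 1→3: 3={back,v=1,log=-}
step 5 deliver 1→4: 4={back,v=1,log=-}
step 6 propose(1,'z'): —
step 7 deliver 1→3: 3={back,v=1,log=z}
step 8 deliver 3→1: —
step 9 deliver 2→4: —
step 10 deliver 3→4: —
step 11 deliver 0→2: —
step 12 propose(1,'q'): —
step 13 deliver 1→0: 0={back,v=1,log=z}
step 14 deliver 0→1: —
step 15 deliver 1→2: 2={back,v=1,log=z}
step 16 deliver 2→1: 1={prim,v=1,log=q}
step 17 deliver 1→4: 4={back,v=1,log=z}
step 18 deliver 4→1: —
step 19 deliver 1→4: 4={back,v=1,log=z,q}
step 20 propose(1,'s'): —
step 21 deliver 1→0: 0={back,v=1,log=z,q}
step 22 deliver 0→1: —
step 23 deliver 1→3: 3={back,v=1,log=z,q}
step 24 deliver 3→1: 1={prim,v=1,log=q,s}
step 25 deliver 1→2: 2={back,v=1,log=z,q}
step 26 deliver 2→1: —
step 27 deliver 2→0: —
step 28 crash(0): 0={✗back,v=1,log=z,q}
step 29 deliver 0→3: —
step 30 propose(1,'s'): —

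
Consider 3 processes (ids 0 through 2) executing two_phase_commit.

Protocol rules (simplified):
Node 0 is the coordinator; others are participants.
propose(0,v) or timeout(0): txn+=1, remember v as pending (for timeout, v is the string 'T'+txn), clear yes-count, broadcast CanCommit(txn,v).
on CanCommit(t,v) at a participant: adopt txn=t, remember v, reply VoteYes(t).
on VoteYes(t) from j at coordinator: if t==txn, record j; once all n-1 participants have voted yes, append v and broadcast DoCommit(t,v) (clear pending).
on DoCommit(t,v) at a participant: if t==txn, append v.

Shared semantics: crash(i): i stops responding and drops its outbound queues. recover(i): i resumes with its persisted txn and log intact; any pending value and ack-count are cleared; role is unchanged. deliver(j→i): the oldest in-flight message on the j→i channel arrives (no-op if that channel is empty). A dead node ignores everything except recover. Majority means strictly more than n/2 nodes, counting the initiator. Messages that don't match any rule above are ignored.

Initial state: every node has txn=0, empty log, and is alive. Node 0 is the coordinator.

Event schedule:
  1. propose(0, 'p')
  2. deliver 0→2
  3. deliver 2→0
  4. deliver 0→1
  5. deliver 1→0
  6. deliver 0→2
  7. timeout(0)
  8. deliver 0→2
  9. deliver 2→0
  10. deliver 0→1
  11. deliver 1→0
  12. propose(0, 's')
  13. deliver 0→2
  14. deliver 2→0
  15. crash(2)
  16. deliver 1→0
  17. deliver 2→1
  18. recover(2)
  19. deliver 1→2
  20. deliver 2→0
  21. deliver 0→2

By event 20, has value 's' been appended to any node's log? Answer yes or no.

no

after 1 — propose(0,'p'): n0:coor/t1/[-]
after 2 — deliver 0→2: n2:part/t1/[-]
after 3 — deliver 2→0: ·
after 4 — deliver 0→1: n1:part/t1/[-]
after 5 — deliver 1→0: n0:coor/t1/[p]
after 6 — deliver 0→2: n2:part/t1/[p]
after 7 — timeout(0): n0:coor/t2/[p]
after 8 — deliver 0→2: n2:part/t2/[p]
after 9 — deliver 2→0: ·
after 10 — deliver 0→1: n1:part/t1/[p]
after 11 — deliver 1→0: ·
after 12 — propose(0,'s'): n0:coor/t3/[p]
after 13 — deliver 0→2: n2:part/t3/[p]
after 14 — deliver 2→0: ·
after 15 — crash(2): n2:✗part/t3/[p]
after 16 — deliver 1→0: ·
after 17 — deliver 2→1: ·
after 18 — recover(2): n2:part/t3/[p]
after 19 — deliver 1→2: ·
after 20 — deliver 2→0: ·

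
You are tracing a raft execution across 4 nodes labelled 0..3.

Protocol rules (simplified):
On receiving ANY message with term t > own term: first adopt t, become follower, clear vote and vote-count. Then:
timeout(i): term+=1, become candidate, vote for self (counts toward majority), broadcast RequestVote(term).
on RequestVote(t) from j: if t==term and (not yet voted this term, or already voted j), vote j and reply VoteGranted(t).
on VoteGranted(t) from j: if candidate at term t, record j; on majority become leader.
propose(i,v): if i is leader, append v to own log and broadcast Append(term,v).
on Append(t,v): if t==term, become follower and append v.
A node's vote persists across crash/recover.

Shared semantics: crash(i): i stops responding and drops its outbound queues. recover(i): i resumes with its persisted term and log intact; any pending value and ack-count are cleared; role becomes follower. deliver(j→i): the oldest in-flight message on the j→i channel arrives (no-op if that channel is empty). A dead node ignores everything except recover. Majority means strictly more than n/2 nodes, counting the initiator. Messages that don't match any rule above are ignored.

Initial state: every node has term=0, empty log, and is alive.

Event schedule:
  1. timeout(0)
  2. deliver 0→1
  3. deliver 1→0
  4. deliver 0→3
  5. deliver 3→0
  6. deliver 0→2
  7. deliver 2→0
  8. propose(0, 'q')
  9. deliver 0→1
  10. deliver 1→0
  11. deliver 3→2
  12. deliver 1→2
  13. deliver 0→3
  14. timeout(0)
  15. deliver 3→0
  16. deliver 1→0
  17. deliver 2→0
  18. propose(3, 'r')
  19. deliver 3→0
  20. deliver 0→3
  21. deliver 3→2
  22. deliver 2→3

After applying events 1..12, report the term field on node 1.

1

e1 timeout(0): 0[cand,t=1,-]
e2 deliver 0→1: 1[foll,t=1,-]
e3 deliver 1→0: ·
e4 deliver 0→3: 3[foll,t=1,-]
e5 deliver 3→0: 0[lead,t=1,-]
e6 deliver 0→2: 2[foll,t=1,-]
e7 deliver 2→0: ·
e8 propose(0,'q'): 0[lead,t=1,q]
e9 deliver 0→1: 1[foll,t=1,q]
e10 deliver 1→0: ·
e11 deliver 3→2: ·
e12 deliver 1→2: ·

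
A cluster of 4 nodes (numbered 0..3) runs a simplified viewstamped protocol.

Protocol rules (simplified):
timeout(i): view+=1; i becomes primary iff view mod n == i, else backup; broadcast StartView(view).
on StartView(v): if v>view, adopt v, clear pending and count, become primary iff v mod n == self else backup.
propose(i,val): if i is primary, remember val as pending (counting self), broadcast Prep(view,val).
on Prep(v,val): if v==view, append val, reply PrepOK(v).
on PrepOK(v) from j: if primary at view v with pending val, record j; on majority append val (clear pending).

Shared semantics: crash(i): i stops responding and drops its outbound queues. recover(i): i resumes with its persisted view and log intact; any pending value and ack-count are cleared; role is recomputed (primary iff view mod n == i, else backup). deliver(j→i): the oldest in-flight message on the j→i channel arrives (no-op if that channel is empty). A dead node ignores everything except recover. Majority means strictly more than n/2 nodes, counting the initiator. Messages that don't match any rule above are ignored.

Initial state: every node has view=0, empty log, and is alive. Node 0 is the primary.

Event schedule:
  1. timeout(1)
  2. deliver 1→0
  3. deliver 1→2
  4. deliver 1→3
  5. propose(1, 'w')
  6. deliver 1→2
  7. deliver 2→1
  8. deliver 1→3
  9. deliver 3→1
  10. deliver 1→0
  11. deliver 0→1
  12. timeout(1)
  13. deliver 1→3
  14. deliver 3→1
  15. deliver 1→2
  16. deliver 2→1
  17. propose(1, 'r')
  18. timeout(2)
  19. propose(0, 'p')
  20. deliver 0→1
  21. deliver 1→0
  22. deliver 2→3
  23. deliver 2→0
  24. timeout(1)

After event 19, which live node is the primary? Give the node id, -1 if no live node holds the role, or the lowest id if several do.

-1

[1] timeout(1) → N1(prim v1 [-])
[2] deliver 1→0 → N0(back v1 [-])
[3] deliver 1→2 → N2(back v1 [-])
[4] deliver 1→3 → N3(back v1 [-])
[5] propose(1,'w') → ∅
[6] deliver 1→2 → N2(back v1 [w])
[7] deliver 2→1 → ∅
[8] deliver 1→3 → N3(back v1 [w])
[9] deliver 3→1 → N1(prim v1 [w])
[10] deliver 1→0 → N0(back v1 [w])
[11] deliver 0→1 → ∅
[12] timeout(1) → N1(back v2 [w])
[13] deliver 1→3 → N3(back v2 [w])
[14] deliver 3→1 → ∅
[15] deliver 1→2 → N2(prim v2 [w])
[16] deliver 2→1 → ∅
[17] propose(1,'r') → ∅
[18] timeout(2) → N2(back v3 [w])
[19] propose(0,'p') → ∅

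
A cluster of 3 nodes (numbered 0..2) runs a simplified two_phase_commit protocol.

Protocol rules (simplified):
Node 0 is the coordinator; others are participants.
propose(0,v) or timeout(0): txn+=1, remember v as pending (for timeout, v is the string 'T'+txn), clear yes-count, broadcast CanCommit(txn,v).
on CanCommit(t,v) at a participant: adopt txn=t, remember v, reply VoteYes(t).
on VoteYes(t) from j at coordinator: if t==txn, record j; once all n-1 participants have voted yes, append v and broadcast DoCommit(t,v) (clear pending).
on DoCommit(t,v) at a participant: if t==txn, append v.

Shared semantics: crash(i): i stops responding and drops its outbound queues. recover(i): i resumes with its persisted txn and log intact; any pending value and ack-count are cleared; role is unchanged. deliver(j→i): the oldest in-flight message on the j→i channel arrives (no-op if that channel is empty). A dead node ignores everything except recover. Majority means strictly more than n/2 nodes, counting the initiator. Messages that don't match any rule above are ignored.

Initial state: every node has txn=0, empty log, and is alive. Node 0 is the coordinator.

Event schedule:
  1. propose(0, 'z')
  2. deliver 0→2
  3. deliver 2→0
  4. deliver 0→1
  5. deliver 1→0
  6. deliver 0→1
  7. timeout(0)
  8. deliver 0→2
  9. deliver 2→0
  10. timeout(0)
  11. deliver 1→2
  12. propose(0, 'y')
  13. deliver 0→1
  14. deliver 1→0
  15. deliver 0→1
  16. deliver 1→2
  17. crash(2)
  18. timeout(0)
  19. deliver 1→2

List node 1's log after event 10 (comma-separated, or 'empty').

e1 propose(0,'z'): 0[coor,t=1,-]
e2 deliver 0→2: 2[part,t=1,-]
e3 deliver 2→0: ·
e4 deliver 0→1: 1[part,t=1,-]
e5 deliver 1→0: 0[coor,t=1,z]
e6 deliver 0→1: 1[part,t=1,z]
e7 timeout(0): 0[coor,t=2,z]
e8 deliver 0→2: 2[part,t=1,z]
e9 deliver 2→0: ·
e10 timeout(0): 0[coor,t=3,z]

z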